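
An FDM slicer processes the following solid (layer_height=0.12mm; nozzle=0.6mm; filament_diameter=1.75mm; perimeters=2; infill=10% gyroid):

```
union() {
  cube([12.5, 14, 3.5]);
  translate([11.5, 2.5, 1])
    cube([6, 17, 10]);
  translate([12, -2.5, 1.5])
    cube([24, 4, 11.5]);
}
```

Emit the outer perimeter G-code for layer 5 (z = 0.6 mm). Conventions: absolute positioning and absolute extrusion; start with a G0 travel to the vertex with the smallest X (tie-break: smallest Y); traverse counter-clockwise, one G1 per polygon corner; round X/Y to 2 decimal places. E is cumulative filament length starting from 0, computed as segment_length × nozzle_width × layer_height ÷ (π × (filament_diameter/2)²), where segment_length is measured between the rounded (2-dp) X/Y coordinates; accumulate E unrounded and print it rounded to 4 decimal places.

G0 X0.00 Y0.00 Z0.60
G1 X12.50 Y0.00 E0.3742
G1 X12.50 Y14.00 E0.7933
G1 X0.00 Y14.00 E1.1674
G1 X0.00 Y0.00 E1.5865

At z = 0.6 mm: the cube is present — its section is the full 12.5×14 rectangle; the cube at (11.5, 2.5) is not intersected at this z (z outside [1, 11]); the cube at (12, -2.5) is absent (z outside [1.5, 13]); Combining (union): only the 12.5×14 cube is present, so the union is just that shape — 1 connected region. The outline is a single polygon with 4 vertices. Extrusion per mm of travel: 0.6 × 0.12 / (π × 0.875²) = 0.029934. Accumulating E over each segment gives final E = 1.5865.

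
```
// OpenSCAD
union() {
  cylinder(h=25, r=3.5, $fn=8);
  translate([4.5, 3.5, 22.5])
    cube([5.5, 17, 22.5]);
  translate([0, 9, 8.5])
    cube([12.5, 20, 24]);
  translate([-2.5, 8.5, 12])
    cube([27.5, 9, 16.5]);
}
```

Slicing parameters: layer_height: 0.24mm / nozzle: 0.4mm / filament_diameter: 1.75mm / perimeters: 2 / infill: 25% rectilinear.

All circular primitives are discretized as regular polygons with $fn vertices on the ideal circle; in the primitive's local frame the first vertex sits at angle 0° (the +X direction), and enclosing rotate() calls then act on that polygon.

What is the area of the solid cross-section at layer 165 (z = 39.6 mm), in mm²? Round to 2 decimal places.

93.50 mm²

At z = 39.6 mm: the cylinder is absent (z outside [0, 25]); the cube at (4.5, 3.5) is present — its section is the full 5.5×17 rectangle (area 93.50 mm²); the cube at (0, 9) is absent (z outside [8.5, 32.5]); the cube at (-2.5, 8.5) is not intersected at this z (z outside [12, 28.5]); Combining (union): only the 5.5×17 cube at (4.5, 3.5) is present, so the union is just that shape — area = 93.50 mm². Overall, the cross-section is a single solid region. Net area = 93.50 mm².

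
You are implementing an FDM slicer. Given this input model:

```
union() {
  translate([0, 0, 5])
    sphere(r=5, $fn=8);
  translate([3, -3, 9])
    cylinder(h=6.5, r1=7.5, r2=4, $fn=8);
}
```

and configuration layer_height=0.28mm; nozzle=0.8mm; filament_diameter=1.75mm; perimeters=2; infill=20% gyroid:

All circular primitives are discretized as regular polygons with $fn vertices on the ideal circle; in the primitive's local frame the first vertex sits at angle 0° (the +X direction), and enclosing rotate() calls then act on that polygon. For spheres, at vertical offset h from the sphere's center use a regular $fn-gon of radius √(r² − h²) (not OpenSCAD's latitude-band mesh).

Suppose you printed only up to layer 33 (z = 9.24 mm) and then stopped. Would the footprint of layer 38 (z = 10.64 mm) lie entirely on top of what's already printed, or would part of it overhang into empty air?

Compare the two slices. At z = 9.24: the r=5 sphere contributes a regular 8-gon of circumradius √(5²−4.24²) = 2.650 (area = (8/2)·2.650²·sin(360°/8) = 19.86 mm²); the cone at (3, -3) contributes a regular 8-gon of circumradius 7.371 (interpolated between r1=7.5 and r2=4 at t=0.037) (area = (8/2)·7.371²·sin(360°/8) = 153.66 mm²); Merging all regions: the r=5 sphere lies entirely inside the cone at (3, -3), so the union is just the cone at (3, -3) — area = 153.66 mm². At z = 10.64: the sphere is absent (|z−center|=5.640 > r=5); the cone at (3, -3) contributes a regular 8-gon of circumradius 6.617 (interpolated between r1=7.5 and r2=4 at t=0.252) (area = (8/2)·6.617²·sin(360°/8) = 123.84 mm²); Combining (union): only the cone at (3, -3) is present, so the union is just that shape — area = 123.84 mm². Checking containment: the cross-section at z = 10.64 is a subset of the cross-section at z = 9.24.

entirely on top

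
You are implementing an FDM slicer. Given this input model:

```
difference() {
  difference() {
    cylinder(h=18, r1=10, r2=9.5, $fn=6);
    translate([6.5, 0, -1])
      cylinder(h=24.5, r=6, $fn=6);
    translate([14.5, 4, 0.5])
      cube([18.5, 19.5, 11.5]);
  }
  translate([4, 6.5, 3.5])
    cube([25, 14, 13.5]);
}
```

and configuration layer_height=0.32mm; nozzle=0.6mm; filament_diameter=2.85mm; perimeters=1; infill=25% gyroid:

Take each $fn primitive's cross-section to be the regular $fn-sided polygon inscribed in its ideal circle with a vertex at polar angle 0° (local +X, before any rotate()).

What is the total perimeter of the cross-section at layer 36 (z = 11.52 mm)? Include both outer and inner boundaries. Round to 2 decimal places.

65.24 mm

At z = 11.52 mm: the cone (r1=10→r2=9.5) has section circumradius 9.680 here — a regular 6-gon (perimeter = 2·6·9.680·sin(180°/6) = 58.08 mm); the cylinder at (6.5, 0): section is a regular 6-gon, circumradius r=6 (perimeter = 2·6·6.000·sin(180°/6) = 36.00 mm); the cube at (14.5, 4) is present — its section is the full 18.5×19.5 rectangle (perimeter 76.00 mm); Taking the first minus the rest: starting from the cone, the r=6 cylinder at (6.5, 0) partially overlaps it — only the 64.22 mm² overlap (of its 93.53 mm²) is removed, clipping the outline; the 18.5×19.5 cube at (14.5, 4) misses the remaining region (no effect) — boundary = 64.44 mm; the cube at (4, 6.5) is present — its section is the full 25×14 rectangle (perimeter 78.00 mm); Taking the first minus the rest: starting from that combined region, the 25×14 cube at (4, 6.5) partially overlaps it — only the 2.61 mm² overlap (of its 350.00 mm²) is removed, clipping the outline — boundary = 65.24 mm. Overall, the cross-section is a single solid region. Total boundary length (outer) = 65.24 mm.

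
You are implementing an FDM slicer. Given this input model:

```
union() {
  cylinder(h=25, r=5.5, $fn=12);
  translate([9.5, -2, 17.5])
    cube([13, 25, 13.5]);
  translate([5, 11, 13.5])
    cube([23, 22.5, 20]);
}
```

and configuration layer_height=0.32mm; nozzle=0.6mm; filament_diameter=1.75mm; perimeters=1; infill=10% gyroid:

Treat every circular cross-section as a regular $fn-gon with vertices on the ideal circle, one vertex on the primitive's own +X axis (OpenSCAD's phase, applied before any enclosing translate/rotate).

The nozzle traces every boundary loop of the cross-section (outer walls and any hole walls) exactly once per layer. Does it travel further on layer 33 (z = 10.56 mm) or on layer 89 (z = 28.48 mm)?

layer 89 (z = 28.48 mm)

Layer 33 (z = 10.56): the cylinder: section is a regular 12-gon, circumradius r=5.5 (perimeter = 2·12·5.500·sin(180°/12) = 34.16 mm); the cube at (9.5, -2) is absent (z outside [17.5, 31]); the cube at (5, 11) is absent (z outside [13.5, 33.5]); Combining (union): only the r=5.5 cylinder is present, so the union is just that shape — boundary = 34.16 mm. So its perimeter = 34.16 mm. Layer 89 (z = 28.48): the cylinder is absent (z outside [0, 25]); the 13×25 cube at (9.5, -2) contributes its full rectangle (perimeter 76.00 mm); the 23×22.5 cube at (5, 11) contributes its full rectangle (perimeter 91.00 mm); Combining (union): the regions partially overlap (shared area 156.00 mm²), so the edge portions inside another operand are dropped and the merged outline is re-measured after clipping — boundary = 117.00 mm. So its perimeter = 117.00 mm. Layer 89 is larger (117.00 vs 34.16 mm).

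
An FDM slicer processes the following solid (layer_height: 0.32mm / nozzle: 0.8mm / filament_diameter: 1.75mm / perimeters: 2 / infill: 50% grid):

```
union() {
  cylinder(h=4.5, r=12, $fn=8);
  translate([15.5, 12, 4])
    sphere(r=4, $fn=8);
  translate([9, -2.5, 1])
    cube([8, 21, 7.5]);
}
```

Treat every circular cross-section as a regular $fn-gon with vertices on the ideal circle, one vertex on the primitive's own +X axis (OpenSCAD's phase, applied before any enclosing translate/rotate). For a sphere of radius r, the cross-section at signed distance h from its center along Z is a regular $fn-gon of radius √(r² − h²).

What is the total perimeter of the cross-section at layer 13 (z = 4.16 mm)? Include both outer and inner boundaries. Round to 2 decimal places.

At z = 4.16 mm: the r=12 cylinder contributes a regular 8-gon of circumradius 12 (perimeter = 2·8·12.000·sin(180°/8) = 73.48 mm); the sphere at (15.5, 12): section is a regular 8-gon, circumradius = √(r²−h²) = √(4²−0.16²) = 3.997 (perimeter = 2·8·3.997·sin(180°/8) = 24.47 mm); the cube at (9, -2.5) (footprint 8×21) is included at this height (perimeter 58.00 mm); Combining (union): the regions partially overlap (shared area 50.72 mm²), so the edge portions inside another operand are dropped and the merged outline is re-measured after clipping — boundary = 111.46 mm. Overall, the cross-section is a single solid region. Total boundary length (outer) = 111.46 mm.

111.46 mm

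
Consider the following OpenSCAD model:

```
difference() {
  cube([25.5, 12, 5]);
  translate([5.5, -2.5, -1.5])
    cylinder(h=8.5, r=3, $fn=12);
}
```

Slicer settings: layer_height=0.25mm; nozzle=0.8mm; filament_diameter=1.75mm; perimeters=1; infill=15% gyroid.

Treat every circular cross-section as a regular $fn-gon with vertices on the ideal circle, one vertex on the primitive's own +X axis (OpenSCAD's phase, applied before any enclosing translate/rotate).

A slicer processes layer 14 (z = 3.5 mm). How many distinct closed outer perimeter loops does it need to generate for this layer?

At z = 3.5 mm: the 25.5×12 cube contributes its full rectangle; the r=3 cylinder at (5.5, -2.5) gives a regular 12-gon of circumradius 3 (constant along its height); After the difference (first − rest): starting from the 25.5×12 cube, the r=3 cylinder at (5.5, -2.5) partially overlaps it — only the 0.91 mm² overlap (of its 27.00 mm²) is removed, clipping the outline — 1 connected region. The result has 1 disconnected region.

1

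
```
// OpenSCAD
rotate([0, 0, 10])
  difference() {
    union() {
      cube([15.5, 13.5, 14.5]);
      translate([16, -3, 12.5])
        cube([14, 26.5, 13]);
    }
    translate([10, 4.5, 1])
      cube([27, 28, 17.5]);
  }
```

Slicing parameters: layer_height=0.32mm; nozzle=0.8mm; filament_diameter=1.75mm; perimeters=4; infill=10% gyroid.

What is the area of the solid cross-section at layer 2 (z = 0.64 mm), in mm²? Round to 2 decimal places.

209.25 mm²

At z = 0.64 mm: the cube is present — its section is the full 15.5×13.5 rectangle (area 209.25 mm²); the cube at (16, -3) is not intersected at this z (z outside [12.5, 25.5]); Taking the union: only the 15.5×13.5 cube is present, so the union is just that shape — area = 209.25 mm²; the cube at (10, 4.5) does not reach this height (z outside [1, 18.5]); Taking the first minus the rest: none of the subtracted shapes is present at this height, so the result so far is unchanged — area = 209.25 mm²; (rotated 10° about Z; rotation is an isometry so areas/perimeters/island counts are preserved). Overall, the cross-section is a single solid region. Net area = 209.25 mm².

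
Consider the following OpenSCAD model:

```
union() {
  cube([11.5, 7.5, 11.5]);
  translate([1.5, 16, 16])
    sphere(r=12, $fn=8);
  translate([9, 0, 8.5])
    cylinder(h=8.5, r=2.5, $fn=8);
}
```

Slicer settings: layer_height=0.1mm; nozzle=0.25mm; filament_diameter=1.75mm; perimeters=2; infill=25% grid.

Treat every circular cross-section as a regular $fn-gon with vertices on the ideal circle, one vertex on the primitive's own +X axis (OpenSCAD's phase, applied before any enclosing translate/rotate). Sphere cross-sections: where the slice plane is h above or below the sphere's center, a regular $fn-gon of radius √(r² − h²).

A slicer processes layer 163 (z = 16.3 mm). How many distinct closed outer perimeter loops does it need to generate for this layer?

At z = 16.3 mm: the cube is absent (z outside [0, 11.5]); the sphere at (1.5, 16): section is a regular 8-gon, circumradius = √(r²−h²) = √(12²−0.3²) = 11.996; the r=2.5 cylinder at (9, 0) gives a regular 8-gon of circumradius 2.5 (constant along its height); Combining (union): the 2 present regions are separate (no shared area or edge), so areas and boundary lengths simply add and each stays a separate island — 2 connected regions. The result has 2 disconnected regions.

2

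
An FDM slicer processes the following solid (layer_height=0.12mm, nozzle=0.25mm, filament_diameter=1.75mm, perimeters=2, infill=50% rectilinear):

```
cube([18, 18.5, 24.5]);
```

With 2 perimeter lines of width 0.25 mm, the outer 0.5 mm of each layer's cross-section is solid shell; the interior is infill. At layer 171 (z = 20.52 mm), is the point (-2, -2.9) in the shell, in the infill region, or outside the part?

At z = 20.52 mm: the 18×18.5 cube contributes its full rectangle. Overall, the cross-section is a single solid region. The nearest boundary edge runs (0.00, 0.00)→(18.00, 0.00); distance from the point to it = 3.52 mm. The point is not inside any of the regions above, so it lies outside the cross-section (3.52 mm from the nearest boundary).

outside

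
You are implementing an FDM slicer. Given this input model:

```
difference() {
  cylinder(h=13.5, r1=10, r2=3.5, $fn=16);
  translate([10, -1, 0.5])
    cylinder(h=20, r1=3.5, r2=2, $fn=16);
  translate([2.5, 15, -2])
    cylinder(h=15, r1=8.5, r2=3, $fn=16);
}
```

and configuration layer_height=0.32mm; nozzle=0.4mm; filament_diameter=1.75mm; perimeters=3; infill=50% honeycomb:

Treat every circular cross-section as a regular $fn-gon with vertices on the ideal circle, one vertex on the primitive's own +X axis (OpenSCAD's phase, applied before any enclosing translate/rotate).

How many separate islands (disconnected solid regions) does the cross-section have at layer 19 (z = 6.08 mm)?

1

At z = 6.08 mm: the cone (r1=10→r2=3.5) has section circumradius 7.073 here — a regular 16-gon; the cone at (10, -1) (r1=3.5→r2=2) has section circumradius 3.082 here — a regular 16-gon; the cone at (2.5, 15) contributes a regular 16-gon of circumradius 5.537 (interpolated between r1=8.5 and r2=3 at t=0.539); After the difference (first − rest): starting from the cone, the cone at (10, -1) misses the remaining region (no effect); the cone at (2.5, 15) misses the remaining region (no effect) — 1 connected region. Overall, the cross-section is a single solid region. Island count = 1.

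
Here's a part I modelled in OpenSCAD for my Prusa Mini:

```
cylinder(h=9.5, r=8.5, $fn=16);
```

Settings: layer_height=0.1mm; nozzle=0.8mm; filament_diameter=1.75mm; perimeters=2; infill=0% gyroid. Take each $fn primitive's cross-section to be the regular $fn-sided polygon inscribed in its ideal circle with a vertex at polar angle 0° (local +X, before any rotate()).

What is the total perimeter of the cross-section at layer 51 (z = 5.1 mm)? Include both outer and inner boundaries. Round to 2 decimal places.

53.06 mm

At z = 5.1 mm: the r=8.5 cylinder contributes a regular 16-gon of circumradius 8.5 (perimeter = 2·16·8.500·sin(180°/16) = 53.06 mm). Overall, the cross-section is a single solid region. Total boundary length (outer) = 53.06 mm.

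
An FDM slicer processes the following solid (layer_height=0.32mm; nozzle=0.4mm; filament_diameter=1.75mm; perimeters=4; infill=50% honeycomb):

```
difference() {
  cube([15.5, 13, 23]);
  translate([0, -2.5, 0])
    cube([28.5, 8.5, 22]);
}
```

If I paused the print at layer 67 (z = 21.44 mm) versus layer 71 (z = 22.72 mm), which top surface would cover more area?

Layer 67 (z = 21.44): the cube is present — its section is the full 15.5×13 rectangle (area 201.50 mm²); the 28.5×8.5 cube at (0, -2.5) contributes its full rectangle (area 242.25 mm²); After the difference (first − rest): starting from the 15.5×13 cube (201.50 mm²), the 28.5×8.5 cube at (0, -2.5) partially overlaps it — only the 93.00 mm² overlap (of its 242.25 mm²) is removed, clipping the outline — area = 108.50 mm². So its area = 108.50 mm². Layer 71 (z = 22.72): the cube (footprint 15.5×13) is included at this height (area 201.50 mm²); the cube at (0, -2.5) is not intersected at this z (z outside [0, 22]); Subtracting the remaining from the first: none of the subtracted shapes is present at this height, so the 15.5×13 cube is unchanged — area = 201.50 mm². So its area = 201.50 mm². Layer 71 is larger (201.50 vs 108.50 mm²).

layer 71 (z = 22.72 mm)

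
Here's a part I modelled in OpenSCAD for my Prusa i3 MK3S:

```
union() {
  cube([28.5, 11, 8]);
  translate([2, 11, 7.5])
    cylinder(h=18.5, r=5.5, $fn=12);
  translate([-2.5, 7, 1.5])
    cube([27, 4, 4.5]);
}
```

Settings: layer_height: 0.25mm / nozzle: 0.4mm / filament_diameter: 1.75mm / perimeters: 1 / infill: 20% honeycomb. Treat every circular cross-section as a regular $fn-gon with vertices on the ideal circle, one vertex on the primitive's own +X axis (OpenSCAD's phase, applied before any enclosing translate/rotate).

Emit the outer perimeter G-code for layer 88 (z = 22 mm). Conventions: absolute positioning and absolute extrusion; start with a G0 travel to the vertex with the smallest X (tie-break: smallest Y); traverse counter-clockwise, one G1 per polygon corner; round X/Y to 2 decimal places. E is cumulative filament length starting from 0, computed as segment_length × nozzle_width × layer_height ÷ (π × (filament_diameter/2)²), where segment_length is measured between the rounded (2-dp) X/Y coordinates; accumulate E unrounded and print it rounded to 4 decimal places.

G0 X-3.50 Y11.00 Z22.00
G1 X-2.76 Y8.25 E0.1184
G1 X-0.75 Y6.24 E0.2366
G1 X2.00 Y5.50 E0.3550
G1 X4.75 Y6.24 E0.4734
G1 X6.76 Y8.25 E0.5916
G1 X7.50 Y11.00 E0.7100
G1 X6.76 Y13.75 E0.8284
G1 X4.75 Y15.76 E0.9465
G1 X2.00 Y16.50 E1.0649
G1 X-0.75 Y15.76 E1.1833
G1 X-2.76 Y13.75 E1.3015
G1 X-3.50 Y11.00 E1.4199

At z = 22 mm: the cube is absent (z outside [0, 8]); the r=5.5 cylinder at (2, 11) contributes a regular 12-gon of circumradius 5.5; the cube at (-2.5, 7) does not reach this height (z outside [1.5, 6]); Combining (union): only the r=5.5 cylinder at (2, 11) is present, so the union is just that shape — 1 connected region. The outline is a single polygon with 12 vertices. Extrusion per mm of travel: 0.4 × 0.25 / (π × 0.875²) = 0.041575. Accumulating E over each segment gives final E = 1.4199.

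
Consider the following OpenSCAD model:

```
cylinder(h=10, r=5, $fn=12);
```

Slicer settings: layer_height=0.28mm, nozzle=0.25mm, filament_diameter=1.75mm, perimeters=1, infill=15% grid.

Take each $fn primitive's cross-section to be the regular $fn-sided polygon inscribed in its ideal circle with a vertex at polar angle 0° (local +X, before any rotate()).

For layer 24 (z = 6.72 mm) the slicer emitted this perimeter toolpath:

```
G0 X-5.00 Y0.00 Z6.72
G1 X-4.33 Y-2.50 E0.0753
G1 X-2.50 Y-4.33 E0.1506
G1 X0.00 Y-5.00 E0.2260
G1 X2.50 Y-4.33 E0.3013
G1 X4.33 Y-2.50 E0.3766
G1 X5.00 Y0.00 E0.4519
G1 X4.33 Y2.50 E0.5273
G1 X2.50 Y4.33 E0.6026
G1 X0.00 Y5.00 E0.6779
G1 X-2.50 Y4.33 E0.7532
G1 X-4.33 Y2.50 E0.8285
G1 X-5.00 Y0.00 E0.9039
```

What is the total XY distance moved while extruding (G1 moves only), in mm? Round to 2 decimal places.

31.06 mm

Sum the Euclidean lengths of each G1 segment: total = 31.06 mm.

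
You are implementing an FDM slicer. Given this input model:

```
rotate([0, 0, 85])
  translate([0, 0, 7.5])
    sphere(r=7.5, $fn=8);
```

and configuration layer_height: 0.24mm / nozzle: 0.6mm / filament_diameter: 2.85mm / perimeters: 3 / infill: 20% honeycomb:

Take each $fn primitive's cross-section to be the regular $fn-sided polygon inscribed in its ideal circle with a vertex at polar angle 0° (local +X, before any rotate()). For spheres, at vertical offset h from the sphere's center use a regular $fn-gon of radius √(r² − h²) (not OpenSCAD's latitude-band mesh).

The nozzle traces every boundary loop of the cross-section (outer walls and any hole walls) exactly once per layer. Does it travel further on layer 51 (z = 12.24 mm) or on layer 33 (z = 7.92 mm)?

layer 33 (z = 7.92 mm)

Layer 51 (z = 12.24): the r=7.5 sphere slices to a regular 8-gon of circumradius 5.812 (√(r²−h²) with h=4.74 from center) (perimeter = 2·8·5.812·sin(180°/8) = 35.59 mm); (rotated 85° about Z; rotation is an isometry so areas/perimeters/island counts are preserved). So its perimeter = 35.59 mm. Layer 33 (z = 7.92): the r=7.5 sphere contributes a regular 8-gon of circumradius √(7.5²−0.42²) = 7.488 (perimeter = 2·8·7.488·sin(180°/8) = 45.85 mm); (rotated 85° about Z; rotation is an isometry so areas/perimeters/island counts are preserved). So its perimeter = 45.85 mm. Layer 33 is larger (45.85 vs 35.59 mm).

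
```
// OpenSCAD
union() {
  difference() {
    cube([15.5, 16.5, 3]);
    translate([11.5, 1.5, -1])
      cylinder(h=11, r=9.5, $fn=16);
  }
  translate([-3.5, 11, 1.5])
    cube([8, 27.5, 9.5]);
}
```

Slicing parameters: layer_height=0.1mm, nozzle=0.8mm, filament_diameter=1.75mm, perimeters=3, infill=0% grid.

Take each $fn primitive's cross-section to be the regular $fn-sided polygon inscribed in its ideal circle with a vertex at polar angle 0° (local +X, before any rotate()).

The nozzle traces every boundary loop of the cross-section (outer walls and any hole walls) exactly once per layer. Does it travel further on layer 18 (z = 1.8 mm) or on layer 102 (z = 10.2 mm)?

Layer 18 (z = 1.8): the cube (footprint 15.5×16.5) is included at this height (perimeter 64.00 mm); the r=9.5 cylinder at (11.5, 1.5) contributes a regular 16-gon of circumradius 9.5 (perimeter = 2·16·9.500·sin(180°/16) = 59.31 mm); After the difference (first − rest): starting from the 15.5×16.5 cube, the r=9.5 cylinder at (11.5, 1.5) partially overlaps it — only the 125.48 mm² overlap (of its 276.30 mm²) is removed, clipping the outline — boundary = 61.27 mm; the cube at (-3.5, 11) (footprint 8×27.5) is included at this height (perimeter 71.00 mm); Combining (union): the regions partially overlap (shared area 24.75 mm²), so the edge portions inside another operand are dropped and the merged outline is re-measured after clipping — boundary = 112.27 mm. So its perimeter = 112.27 mm. Layer 102 (z = 10.2): the cube does not reach this height (z outside [0, 3]); the cylinder at (11.5, 1.5) is absent (z outside [-1, 10]); After the difference (first − rest): the first operand is absent here, so nothing remains; the cube at (-3.5, 11) is present — its section is the full 8×27.5 rectangle (perimeter 71.00 mm); Taking the union: only the 8×27.5 cube at (-3.5, 11) is present, so the union is just that shape — boundary = 71.00 mm. So its perimeter = 71.00 mm. Layer 18 is larger (112.27 vs 71.00 mm).

layer 18 (z = 1.8 mm)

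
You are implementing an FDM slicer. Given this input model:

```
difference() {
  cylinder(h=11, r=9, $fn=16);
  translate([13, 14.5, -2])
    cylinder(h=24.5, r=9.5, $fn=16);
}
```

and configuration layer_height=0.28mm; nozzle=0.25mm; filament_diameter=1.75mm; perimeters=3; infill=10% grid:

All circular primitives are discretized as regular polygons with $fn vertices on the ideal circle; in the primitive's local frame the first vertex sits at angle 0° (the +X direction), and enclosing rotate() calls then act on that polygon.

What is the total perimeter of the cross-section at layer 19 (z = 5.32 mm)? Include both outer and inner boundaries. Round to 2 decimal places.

At z = 5.32 mm: the r=9 cylinder contributes a regular 16-gon of circumradius 9 (perimeter = 2·16·9.000·sin(180°/16) = 56.19 mm); the cylinder at (13, 14.5): section is a regular 16-gon, circumradius r=9.5 (perimeter = 2·16·9.500·sin(180°/16) = 59.31 mm); Taking the first minus the rest: starting from the r=9 cylinder, the r=9.5 cylinder at (13, 14.5) misses the remaining region (no effect) — boundary = 56.19 mm. Overall, the cross-section is a single solid region. Total boundary length (outer) = 56.19 mm.

56.19 mm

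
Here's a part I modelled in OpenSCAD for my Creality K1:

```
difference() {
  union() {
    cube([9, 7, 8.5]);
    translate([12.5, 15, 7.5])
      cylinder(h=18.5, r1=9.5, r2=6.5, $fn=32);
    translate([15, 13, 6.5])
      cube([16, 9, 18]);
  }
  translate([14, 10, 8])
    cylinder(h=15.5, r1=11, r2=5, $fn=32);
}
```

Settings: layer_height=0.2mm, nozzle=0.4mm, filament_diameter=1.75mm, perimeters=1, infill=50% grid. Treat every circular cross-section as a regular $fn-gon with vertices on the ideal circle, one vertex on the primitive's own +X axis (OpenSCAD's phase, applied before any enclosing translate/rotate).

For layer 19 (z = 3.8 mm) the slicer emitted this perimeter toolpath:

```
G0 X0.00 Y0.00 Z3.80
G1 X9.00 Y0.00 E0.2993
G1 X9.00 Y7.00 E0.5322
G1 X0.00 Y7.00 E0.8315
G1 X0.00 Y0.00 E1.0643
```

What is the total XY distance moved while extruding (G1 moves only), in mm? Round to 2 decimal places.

Sum the Euclidean lengths of each G1 segment: total = 32.00 mm.

32.00 mm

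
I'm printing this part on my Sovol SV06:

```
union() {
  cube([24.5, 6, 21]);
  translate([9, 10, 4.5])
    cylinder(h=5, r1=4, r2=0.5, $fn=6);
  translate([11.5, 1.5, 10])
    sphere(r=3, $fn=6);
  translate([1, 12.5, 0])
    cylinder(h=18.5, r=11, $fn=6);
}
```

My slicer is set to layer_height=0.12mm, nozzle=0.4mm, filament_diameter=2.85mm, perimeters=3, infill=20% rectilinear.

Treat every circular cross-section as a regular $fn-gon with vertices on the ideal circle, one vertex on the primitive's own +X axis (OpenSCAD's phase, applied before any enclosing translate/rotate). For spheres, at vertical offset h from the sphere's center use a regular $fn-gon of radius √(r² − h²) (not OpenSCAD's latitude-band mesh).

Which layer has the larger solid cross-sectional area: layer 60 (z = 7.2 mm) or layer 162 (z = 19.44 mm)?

layer 60 (z = 7.2 mm)

Layer 60 (z = 7.2): the 24.5×6 cube contributes its full rectangle (area 147.00 mm²); the cone at (9, 10) (r1=4→r2=0.5) has section circumradius 2.110 here — a regular 6-gon (area = (6/2)·2.110²·sin(360°/6) = 11.57 mm²); the r=3 sphere at (11.5, 1.5) slices to a regular 6-gon of circumradius 1.077 (√(r²−h²) with h=2.8 from center) (area = (6/2)·1.077²·sin(360°/6) = 3.01 mm²); the cylinder at (1, 12.5): section is a regular 6-gon, circumradius r=11 (area = (6/2)·11.000²·sin(360°/6) = 314.37 mm²); Combining (union): the regions partially overlap — summed areas 475.95 mm² minus the doubly-counted overlap 35.75 mm² gives 440.20 mm² — area = 440.20 mm². So its area = 440.20 mm². Layer 162 (z = 19.44): the 24.5×6 cube contributes its full rectangle (area 147.00 mm²); the cone at (9, 10) is absent (z outside [4.5, 9.5]); the sphere at (11.5, 1.5) does not reach this height (|z−center|=9.440 > r=3); the cylinder at (1, 12.5) does not reach this height (z outside [0, 18.5]); Merging all regions: only the 24.5×6 cube is present, so the union is just that shape — area = 147.00 mm². So its area = 147.00 mm². Layer 60 is larger (440.20 vs 147.00 mm²).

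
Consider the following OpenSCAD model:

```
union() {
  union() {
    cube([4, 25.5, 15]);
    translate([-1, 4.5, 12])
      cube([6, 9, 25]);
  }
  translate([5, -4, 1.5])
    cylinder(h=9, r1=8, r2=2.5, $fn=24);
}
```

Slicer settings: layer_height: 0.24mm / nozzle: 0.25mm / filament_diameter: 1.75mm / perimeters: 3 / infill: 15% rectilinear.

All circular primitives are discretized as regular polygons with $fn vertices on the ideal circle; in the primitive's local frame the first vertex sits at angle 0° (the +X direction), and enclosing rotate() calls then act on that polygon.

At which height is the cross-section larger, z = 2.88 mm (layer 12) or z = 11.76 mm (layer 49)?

layer 12 (z = 2.88 mm)

Layer 12 (z = 2.88): the 4×25.5 cube contributes its full rectangle (area 102.00 mm²); the cube at (-1, 4.5) does not reach this height (z outside [12, 37]); Merging all regions: only the 4×25.5 cube is present, so the union is just that shape — area = 102.00 mm²; the cone at (5, -4) contributes a regular 24-gon of circumradius 7.157 (interpolated between r1=8 and r2=2.5 at t=0.153) (area = (24/2)·7.157²·sin(360°/24) = 159.07 mm²); Combining (union): the regions partially overlap — summed areas 261.07 mm² minus the doubly-counted overlap 9.29 mm² gives 251.78 mm² — area = 251.78 mm². So its area = 251.78 mm². Layer 49 (z = 11.76): the cube (footprint 4×25.5) is included at this height (area 102.00 mm²); the cube at (-1, 4.5) does not reach this height (z outside [12, 37]); Combining (union): only the 4×25.5 cube is present, so the union is just that shape — area = 102.00 mm²; the cone at (5, -4) does not reach this height (z outside [1.5, 10.5]); Combining (union): only the result so far is present, so the union is just that shape — area = 102.00 mm². So its area = 102.00 mm². Layer 12 is larger (251.78 vs 102.00 mm²).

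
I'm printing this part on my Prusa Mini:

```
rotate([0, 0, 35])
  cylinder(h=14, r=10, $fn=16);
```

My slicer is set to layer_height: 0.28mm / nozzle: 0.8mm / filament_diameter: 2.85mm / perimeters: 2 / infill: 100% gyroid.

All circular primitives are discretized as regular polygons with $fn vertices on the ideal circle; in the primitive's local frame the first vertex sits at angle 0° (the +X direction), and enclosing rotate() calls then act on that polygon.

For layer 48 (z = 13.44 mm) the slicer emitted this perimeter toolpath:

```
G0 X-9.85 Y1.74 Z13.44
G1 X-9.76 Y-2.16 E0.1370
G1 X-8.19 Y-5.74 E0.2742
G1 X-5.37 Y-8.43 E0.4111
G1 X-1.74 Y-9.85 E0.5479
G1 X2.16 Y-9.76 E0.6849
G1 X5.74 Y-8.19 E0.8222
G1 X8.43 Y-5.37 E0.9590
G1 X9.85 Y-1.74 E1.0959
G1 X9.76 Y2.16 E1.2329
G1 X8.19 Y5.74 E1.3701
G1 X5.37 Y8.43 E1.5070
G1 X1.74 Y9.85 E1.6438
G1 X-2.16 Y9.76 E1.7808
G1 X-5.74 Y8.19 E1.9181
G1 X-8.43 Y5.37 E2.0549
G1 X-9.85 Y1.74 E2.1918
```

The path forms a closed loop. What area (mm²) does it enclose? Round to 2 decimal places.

306.07 mm²

Apply the shoelace formula to the sequence of (X, Y) vertices; enclosed area = 306.07 mm².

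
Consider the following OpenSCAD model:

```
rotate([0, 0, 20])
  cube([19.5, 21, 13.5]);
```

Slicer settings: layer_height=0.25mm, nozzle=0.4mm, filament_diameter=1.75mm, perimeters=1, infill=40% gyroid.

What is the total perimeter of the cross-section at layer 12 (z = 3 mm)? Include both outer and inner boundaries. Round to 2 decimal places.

81.00 mm

At z = 3 mm: the cube is present — its section is the full 19.5×21 rectangle (perimeter 81.00 mm); (rotated 20° about Z; rotation is an isometry so areas/perimeters/island counts are preserved). Overall, the cross-section is a single solid region. Total boundary length (outer) = 81.00 mm.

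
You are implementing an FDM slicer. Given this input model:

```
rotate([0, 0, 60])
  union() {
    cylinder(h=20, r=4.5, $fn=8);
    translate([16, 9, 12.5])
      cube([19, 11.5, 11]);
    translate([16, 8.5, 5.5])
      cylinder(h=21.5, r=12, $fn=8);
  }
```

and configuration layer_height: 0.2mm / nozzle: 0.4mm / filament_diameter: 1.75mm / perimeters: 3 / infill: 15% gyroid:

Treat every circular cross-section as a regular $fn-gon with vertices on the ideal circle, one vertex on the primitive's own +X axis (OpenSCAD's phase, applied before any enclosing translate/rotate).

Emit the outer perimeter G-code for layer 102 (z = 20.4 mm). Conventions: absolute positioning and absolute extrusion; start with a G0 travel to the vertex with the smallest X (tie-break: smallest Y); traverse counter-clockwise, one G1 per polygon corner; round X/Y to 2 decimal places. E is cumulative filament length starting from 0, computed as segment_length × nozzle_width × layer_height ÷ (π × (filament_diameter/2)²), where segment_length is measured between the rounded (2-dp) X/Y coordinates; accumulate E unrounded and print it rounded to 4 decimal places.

At z = 20.4 mm: the cylinder is not intersected at this z (z outside [0, 20]); the cube at (16, 9) (footprint 19×11.5) is included at this height; the r=12 cylinder at (16, 8.5) gives a regular 8-gon of circumradius 12 (constant along its height); Combining (union): the regions partially overlap (shared area 95.88 mm²), so overlapping operands fuse into one piece — 1 connected region; (whole slice rotated 60° about Z — lengths, areas and connectivity unchanged). The outline is a single polygon with 10 vertices. Extrusion per mm of travel: 0.4 × 0.2 / (π × 0.875²) = 0.033260. Accumulating E over each segment gives final E = 3.1050.

G0 X-10.95 Y15.00 Z20.40
G1 X-5.36 Y7.71 E0.3055
G1 X3.74 Y6.52 E0.6108
G1 X11.03 Y12.11 E0.9163
G1 X12.23 Y21.21 E1.2216
G1 X6.64 Y28.50 E1.5272
G1 X6.10 Y28.57 E1.5453
G1 X9.71 Y34.81 E1.7850
G1 X-0.25 Y40.56 E2.1676
G1 X-9.75 Y24.11 E2.7994
G1 X-10.95 Y15.00 E3.1050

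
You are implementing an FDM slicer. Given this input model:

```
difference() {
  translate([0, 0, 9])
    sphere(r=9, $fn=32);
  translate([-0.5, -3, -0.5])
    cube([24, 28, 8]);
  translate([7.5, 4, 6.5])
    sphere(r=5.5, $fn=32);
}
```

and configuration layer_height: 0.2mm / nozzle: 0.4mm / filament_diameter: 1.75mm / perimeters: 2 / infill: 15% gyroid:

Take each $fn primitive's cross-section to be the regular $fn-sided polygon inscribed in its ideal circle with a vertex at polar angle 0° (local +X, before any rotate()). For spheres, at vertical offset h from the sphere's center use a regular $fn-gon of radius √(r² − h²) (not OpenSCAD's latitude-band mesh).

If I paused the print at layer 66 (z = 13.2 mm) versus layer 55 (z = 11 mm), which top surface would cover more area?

Layer 66 (z = 13.2): the sphere: section is a regular 32-gon, circumradius = √(r²−h²) = √(9²−4.2²) = 7.960 (area = (32/2)·7.960²·sin(360°/32) = 197.77 mm²); the cube at (-0.5, -3) does not reach this height (z outside [-0.5, 7.5]); the sphere at (7.5, 4) is not intersected at this z (|z−center|=6.700 > r=5.5); Subtracting the remaining from the first: none of the subtracted shapes is present at this height, so the r=9 sphere is unchanged — area = 197.77 mm². So its area = 197.77 mm². Layer 55 (z = 11): the sphere: section is a regular 32-gon, circumradius = √(r²−h²) = √(9²−2²) = 8.775 (area = (32/2)·8.775²·sin(360°/32) = 240.35 mm²); the cube at (-0.5, -3) is absent (z outside [-0.5, 7.5]); the r=5.5 sphere at (7.5, 4) slices to a regular 32-gon of circumradius 3.162 (√(r²−h²) with h=4.5 from center) (area = (32/2)·3.162²·sin(360°/32) = 31.21 mm²); Subtracting the remaining from the first: starting from the r=9 sphere (240.35 mm²), the r=5.5 sphere at (7.5, 4) partially overlaps it — only the 15.95 mm² overlap (of its 31.21 mm²) is removed, clipping the outline — area = 224.40 mm². So its area = 224.40 mm². Layer 55 is larger (224.40 vs 197.77 mm²).

layer 55 (z = 11 mm)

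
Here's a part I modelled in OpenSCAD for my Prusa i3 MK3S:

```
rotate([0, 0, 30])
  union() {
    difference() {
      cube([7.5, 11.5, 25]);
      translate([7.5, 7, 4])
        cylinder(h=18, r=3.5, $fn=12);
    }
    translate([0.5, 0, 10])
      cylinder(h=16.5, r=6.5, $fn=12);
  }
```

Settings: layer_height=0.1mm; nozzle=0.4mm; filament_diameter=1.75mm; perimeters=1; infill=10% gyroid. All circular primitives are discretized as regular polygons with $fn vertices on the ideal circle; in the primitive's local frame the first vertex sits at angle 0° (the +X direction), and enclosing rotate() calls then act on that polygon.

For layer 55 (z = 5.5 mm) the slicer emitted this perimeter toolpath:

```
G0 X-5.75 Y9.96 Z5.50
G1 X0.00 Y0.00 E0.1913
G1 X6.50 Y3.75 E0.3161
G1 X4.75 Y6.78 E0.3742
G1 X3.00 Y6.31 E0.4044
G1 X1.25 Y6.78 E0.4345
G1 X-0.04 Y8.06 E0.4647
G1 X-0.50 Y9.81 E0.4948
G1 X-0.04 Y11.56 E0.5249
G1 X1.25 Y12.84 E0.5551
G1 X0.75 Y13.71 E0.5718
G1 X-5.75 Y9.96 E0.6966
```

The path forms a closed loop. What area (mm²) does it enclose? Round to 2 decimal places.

67.89 mm²

Apply the shoelace formula to the sequence of (X, Y) vertices; enclosed area = 67.89 mm².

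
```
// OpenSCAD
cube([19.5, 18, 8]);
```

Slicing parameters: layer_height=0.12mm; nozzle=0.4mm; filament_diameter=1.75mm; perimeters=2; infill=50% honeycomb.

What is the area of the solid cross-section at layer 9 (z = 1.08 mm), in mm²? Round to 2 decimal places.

At z = 1.08 mm: the cube (footprint 19.5×18) is included at this height (area 351.00 mm²). Overall, the cross-section is a single solid region. Net area = 351.00 mm².

351.00 mm²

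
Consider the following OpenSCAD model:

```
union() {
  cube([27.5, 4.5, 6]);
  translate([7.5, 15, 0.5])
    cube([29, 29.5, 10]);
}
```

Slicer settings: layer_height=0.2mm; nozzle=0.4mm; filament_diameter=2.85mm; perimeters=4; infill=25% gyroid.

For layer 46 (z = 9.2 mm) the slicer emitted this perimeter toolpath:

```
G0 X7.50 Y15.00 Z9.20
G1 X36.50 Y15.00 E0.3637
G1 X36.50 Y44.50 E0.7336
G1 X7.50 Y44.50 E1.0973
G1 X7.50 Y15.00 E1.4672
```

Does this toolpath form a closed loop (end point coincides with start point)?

Start point (G0): (7.50, 15.00). End point (last G1): the path returns to the start — closed.

yes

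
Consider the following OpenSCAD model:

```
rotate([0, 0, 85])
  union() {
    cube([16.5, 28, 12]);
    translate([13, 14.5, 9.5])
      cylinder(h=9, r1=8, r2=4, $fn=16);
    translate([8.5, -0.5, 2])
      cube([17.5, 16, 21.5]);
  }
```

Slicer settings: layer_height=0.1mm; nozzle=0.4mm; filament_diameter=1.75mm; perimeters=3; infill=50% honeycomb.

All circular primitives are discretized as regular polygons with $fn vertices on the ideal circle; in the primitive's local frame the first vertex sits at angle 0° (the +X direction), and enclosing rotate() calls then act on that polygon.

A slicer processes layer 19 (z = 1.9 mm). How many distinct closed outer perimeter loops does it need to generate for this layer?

1

At z = 1.9 mm: the cube is present — its section is the full 16.5×28 rectangle; the cone at (13, 14.5) is not intersected at this z (z outside [9.5, 18.5]); the cube at (8.5, -0.5) is not intersected at this z (z outside [2, 23.5]); Taking the union: only the 16.5×28 cube is present, so the union is just that shape — 1 connected region; (rotated 85° about Z; rotation is an isometry so areas/perimeters/island counts are preserved). The result has 1 disconnected region.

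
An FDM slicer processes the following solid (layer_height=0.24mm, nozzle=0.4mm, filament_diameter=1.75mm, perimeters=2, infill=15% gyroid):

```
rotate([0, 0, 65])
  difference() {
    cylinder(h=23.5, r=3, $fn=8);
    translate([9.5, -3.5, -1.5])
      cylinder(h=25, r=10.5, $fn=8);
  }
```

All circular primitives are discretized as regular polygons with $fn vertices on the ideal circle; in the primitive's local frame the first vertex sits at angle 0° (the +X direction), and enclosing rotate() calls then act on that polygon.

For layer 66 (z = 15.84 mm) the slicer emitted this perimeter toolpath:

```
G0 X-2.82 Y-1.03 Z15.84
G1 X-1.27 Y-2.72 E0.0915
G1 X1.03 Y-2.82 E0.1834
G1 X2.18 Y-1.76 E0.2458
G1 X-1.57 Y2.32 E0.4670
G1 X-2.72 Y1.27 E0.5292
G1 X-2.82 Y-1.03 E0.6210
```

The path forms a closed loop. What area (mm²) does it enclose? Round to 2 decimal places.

15.04 mm²

Apply the shoelace formula to the sequence of (X, Y) vertices; enclosed area = 15.04 mm².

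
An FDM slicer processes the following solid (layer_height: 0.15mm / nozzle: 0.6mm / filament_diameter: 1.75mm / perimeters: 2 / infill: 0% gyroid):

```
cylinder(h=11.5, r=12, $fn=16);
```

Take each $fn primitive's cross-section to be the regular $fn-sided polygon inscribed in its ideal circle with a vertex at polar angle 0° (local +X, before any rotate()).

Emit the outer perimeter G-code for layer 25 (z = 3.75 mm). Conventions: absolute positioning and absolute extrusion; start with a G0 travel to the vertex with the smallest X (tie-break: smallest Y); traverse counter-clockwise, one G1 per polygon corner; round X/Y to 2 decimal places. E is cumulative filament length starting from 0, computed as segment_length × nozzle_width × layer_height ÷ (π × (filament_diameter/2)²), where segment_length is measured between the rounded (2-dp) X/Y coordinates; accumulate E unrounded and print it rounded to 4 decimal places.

At z = 3.75 mm: the cylinder: section is a regular 16-gon, circumradius r=12. The outline is a single polygon with 16 vertices. Extrusion per mm of travel: 0.6 × 0.15 / (π × 0.875²) = 0.037418. Accumulating E over each segment gives final E = 2.8038.

G0 X-12.00 Y0.00 Z3.75
G1 X-11.09 Y-4.59 E0.1751
G1 X-8.49 Y-8.49 E0.3505
G1 X-4.59 Y-11.09 E0.5259
G1 X0.00 Y-12.00 E0.7009
G1 X4.59 Y-11.09 E0.8760
G1 X8.49 Y-8.49 E1.0514
G1 X11.09 Y-4.59 E1.2268
G1 X12.00 Y0.00 E1.4019
G1 X11.09 Y4.59 E1.5770
G1 X8.49 Y8.49 E1.7524
G1 X4.59 Y11.09 E1.9278
G1 X0.00 Y12.00 E2.1028
G1 X-4.59 Y11.09 E2.2779
G1 X-8.49 Y8.49 E2.4533
G1 X-11.09 Y4.59 E2.6287
G1 X-12.00 Y0.00 E2.8038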